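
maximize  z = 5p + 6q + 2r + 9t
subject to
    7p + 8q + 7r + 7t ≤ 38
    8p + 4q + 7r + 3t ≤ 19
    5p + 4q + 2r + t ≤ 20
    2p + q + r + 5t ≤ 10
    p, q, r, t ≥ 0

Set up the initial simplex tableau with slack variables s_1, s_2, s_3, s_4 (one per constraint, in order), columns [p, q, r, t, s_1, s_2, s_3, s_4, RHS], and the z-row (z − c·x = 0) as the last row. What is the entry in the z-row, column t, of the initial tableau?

-9

The z-row carries the negated objective coefficients: the t entry is -9.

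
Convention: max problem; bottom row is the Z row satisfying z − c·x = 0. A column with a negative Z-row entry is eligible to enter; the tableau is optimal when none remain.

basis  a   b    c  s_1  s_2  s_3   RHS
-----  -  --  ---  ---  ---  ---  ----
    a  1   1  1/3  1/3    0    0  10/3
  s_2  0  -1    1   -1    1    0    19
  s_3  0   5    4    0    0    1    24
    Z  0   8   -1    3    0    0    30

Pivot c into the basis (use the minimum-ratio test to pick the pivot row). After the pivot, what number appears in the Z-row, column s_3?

1/4

Ratio test on column c — row 1: (10/3)/(1/3) = 10; row 2: 19/1 = 19; row 3: 24/4 = 6. Minimum is 6 at row 3 (s_3 leaves); pivot element 4.
Divide row 3 by 4; eliminate column c from the other rows.
Z-row update in column s_3: 0 − (-1)·(1/4) = 1/4.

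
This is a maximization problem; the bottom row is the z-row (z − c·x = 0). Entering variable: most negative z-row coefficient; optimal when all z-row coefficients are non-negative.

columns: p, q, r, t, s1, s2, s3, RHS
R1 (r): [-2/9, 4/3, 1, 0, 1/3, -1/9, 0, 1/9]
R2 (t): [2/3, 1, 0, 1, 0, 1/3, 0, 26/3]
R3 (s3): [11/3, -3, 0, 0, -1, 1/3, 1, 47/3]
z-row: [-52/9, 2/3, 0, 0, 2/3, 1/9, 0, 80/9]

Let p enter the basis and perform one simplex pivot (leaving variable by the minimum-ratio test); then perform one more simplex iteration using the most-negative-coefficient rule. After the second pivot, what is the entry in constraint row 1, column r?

Ratio test on column p — row 1: entry -2/9 ≤ 0; row 2: (26/3)/(2/3) = 13; row 3: (47/3)/(11/3) = 47/11. Minimum is 47/11 at row 3 (s3 leaves); pivot element 11/3.
Divide row 3 by 11/3; eliminate column p from the other rows.
Second iteration: most negative z-row entry is -134/33 in column q, so q enters.
Ratio test on column q — row 1: (35/33)/(38/33) = 35/38; row 2: (64/11)/(17/11) = 64/17; row 3: entry -9/11 ≤ 0. Minimum is 35/38 at row 1 (r leaves); pivot element 38/33.
Divide row 1 by 38/33; eliminate column q from the other rows.
After both pivots, the entry at constraint row 1, column r is 33/38.

33/38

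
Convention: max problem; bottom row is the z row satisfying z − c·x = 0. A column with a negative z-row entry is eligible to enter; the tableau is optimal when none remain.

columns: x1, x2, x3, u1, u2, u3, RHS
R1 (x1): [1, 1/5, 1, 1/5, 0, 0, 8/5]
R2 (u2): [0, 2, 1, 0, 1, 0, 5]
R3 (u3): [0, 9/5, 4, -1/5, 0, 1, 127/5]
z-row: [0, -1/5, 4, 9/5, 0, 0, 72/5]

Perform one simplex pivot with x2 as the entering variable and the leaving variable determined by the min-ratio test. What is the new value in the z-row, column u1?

9/5

Ratio test on column x2 — row 1: (8/5)/(1/5) = 8; row 2: 5/2 = 5/2; row 3: (127/5)/(9/5) = 127/9. Minimum is 5/2 at row 2 (u2 leaves); pivot element 2.
Divide row 2 by 2; eliminate column x2 from the other rows.
z-row update in column u1: 9/5 − (-1/5)·0 = 9/5.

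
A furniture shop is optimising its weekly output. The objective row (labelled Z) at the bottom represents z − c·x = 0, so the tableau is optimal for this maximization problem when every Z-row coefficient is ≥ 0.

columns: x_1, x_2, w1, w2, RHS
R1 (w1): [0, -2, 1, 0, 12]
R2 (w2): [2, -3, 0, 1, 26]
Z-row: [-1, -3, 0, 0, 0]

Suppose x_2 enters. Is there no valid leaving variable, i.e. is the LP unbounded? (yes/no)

yes

Every constraint-row entry in column x_2 is ≤ 0, so increasing x_2 is unbounded.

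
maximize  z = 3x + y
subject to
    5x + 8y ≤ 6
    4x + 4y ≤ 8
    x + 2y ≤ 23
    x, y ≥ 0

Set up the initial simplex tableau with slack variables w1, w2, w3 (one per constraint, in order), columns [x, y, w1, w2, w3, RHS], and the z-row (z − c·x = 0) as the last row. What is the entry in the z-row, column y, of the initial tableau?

The z-row carries the negated objective coefficients: the y entry is -1.

-1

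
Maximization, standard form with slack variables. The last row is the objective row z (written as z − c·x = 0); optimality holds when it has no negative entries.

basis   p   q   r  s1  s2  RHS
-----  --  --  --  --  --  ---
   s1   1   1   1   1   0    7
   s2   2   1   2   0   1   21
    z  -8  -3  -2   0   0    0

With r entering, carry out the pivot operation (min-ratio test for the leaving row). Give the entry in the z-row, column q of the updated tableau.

-1

Ratio test on column r — row 1: 7/1 = 7; row 2: 21/2 = 21/2. Minimum is 7 at row 1 (s1 leaves); pivot element 1.
Divide row 1 by 1; eliminate column r from the other rows.
z-row update in column q: -3 − (-2)·1 = -1.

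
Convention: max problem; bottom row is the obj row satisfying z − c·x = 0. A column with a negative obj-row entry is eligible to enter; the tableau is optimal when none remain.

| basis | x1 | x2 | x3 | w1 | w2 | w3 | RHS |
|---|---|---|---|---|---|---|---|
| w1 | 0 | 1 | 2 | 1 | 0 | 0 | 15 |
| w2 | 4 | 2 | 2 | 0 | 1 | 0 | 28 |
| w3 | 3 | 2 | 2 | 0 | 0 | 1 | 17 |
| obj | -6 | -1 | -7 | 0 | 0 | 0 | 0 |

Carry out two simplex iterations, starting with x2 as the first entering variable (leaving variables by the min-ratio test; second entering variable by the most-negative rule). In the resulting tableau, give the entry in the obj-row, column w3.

Ratio test on column x2 — row 1: 15/1 = 15; row 2: 28/2 = 14; row 3: 17/2 = 17/2. Minimum is 17/2 at row 3 (w3 leaves); pivot element 2.
Divide row 3 by 2; eliminate column x2 from the other rows.
Second iteration: most negative obj-row entry is -6 in column x3, so x3 enters.
Ratio test on column x3 — row 1: (13/2)/1 = 13/2; row 2: entry 0 ≤ 0; row 3: (17/2)/1 = 17/2. Minimum is 13/2 at row 1 (w1 leaves); pivot element 1.
Divide row 1 by 1; eliminate column x3 from the other rows.
After both pivots, the entry at the obj-row, column w3 is -5/2.

-5/2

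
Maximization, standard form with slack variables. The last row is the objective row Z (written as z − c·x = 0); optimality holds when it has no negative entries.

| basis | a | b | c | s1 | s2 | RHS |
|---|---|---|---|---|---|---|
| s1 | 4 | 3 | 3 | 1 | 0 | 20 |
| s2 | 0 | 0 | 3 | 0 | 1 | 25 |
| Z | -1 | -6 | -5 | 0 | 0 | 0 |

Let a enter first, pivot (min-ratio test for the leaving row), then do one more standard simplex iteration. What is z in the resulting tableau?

Ratio test on column a — row 1: 20/4 = 5; row 2: entry 0 ≤ 0. Minimum is 5 at row 1 (s1 leaves); pivot element 4.
Pivot on row 1; the Z-row RHS becomes 0 − (-1)·5 = 5.
Next entering variable (most negative Z-row entry -21/4): b.
Ratio test on column b — row 1: 5/(3/4) = 20/3; row 2: entry 0 ≤ 0. Minimum is 20/3 at row 1 (a leaves); pivot element 3/4.
After the second pivot the Z-row RHS is 5 − (-21/4)·(20/3) = 40.

40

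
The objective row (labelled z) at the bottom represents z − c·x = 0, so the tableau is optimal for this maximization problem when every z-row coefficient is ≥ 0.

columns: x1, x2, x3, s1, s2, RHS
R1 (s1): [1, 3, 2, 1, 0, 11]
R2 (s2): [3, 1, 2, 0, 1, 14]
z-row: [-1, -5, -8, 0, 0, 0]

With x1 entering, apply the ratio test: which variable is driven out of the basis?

Column x1 entries and ratios — s1: 11/1 = 11; s2: 14/3 = 14/3.
Smallest ratio is 14/3 in the row of s2, so s2 leaves.

s2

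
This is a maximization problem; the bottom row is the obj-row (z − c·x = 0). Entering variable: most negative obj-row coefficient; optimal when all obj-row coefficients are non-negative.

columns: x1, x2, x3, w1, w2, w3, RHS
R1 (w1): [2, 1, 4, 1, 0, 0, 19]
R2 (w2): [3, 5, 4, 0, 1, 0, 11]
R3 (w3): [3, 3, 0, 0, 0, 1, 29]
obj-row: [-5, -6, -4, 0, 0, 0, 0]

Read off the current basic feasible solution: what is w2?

11

w2 is basic (row 2); its value is the RHS of that row, 11.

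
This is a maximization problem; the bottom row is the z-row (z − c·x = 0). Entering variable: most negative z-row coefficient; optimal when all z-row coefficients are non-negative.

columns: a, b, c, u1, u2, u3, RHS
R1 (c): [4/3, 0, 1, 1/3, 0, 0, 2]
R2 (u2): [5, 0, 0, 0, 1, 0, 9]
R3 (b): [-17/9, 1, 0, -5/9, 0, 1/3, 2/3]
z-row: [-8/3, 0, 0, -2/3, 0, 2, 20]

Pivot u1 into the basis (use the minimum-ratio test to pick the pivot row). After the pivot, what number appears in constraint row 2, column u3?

0

Ratio test on column u1 — row 1: 2/(1/3) = 6; row 2: entry 0 ≤ 0; row 3: entry -5/9 ≤ 0. Minimum is 6 at row 1 (c leaves); pivot element 1/3.
Divide row 1 by 1/3; eliminate column u1 from the other rows.
Row 2 update in column u3: 0 − 0·0 = 0.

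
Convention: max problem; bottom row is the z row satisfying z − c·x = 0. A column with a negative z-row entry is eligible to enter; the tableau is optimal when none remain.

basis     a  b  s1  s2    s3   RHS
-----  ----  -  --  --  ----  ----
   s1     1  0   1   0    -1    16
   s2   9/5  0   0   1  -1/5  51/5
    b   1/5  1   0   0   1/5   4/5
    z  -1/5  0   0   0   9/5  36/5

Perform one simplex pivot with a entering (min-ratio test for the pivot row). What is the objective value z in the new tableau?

8

Ratio test on column a — row 1: 16/1 = 16; row 2: (51/5)/(9/5) = 17/3; row 3: (4/5)/(1/5) = 4. Minimum is 4 at row 3 (b leaves); pivot element 1/5.
Pivot on row 3; the z-row RHS becomes 36/5 − (-1/5)·4 = 8.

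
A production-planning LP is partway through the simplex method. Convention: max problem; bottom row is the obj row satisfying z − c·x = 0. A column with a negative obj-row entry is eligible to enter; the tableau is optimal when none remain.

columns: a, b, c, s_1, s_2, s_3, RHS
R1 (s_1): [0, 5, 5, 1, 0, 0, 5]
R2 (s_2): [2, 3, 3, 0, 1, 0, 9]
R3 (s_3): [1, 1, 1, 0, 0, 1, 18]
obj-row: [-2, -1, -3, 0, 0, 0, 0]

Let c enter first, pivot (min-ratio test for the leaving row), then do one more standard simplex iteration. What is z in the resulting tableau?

9

Ratio test on column c — row 1: 5/5 = 1; row 2: 9/3 = 3; row 3: 18/1 = 18. Minimum is 1 at row 1 (s_1 leaves); pivot element 5.
Pivot on row 1; the obj-row RHS becomes 0 − (-3)·1 = 3.
Next entering variable (most negative obj-row entry -2): a.
Ratio test on column a — row 1: entry 0 ≤ 0; row 2: 6/2 = 3; row 3: 17/1 = 17. Minimum is 3 at row 2 (s_2 leaves); pivot element 2.
After the second pivot the obj-row RHS is 3 − (-2)·3 = 9.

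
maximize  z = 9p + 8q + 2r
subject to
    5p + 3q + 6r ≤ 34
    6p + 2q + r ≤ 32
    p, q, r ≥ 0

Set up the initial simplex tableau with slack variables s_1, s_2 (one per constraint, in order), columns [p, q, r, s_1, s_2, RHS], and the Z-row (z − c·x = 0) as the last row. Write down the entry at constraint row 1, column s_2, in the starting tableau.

Slack s_2 belongs to constraint 2; its column is the unit vector e_2, so the entry in row 1 is 0.

0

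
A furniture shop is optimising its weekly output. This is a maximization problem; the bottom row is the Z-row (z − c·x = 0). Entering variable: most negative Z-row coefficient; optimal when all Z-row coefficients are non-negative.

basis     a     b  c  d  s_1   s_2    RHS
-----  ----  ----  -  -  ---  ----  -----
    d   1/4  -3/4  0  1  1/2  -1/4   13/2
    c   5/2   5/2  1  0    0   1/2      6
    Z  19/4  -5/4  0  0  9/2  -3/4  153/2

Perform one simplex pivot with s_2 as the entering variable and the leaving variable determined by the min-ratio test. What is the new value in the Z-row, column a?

Ratio test on column s_2 — row 1: entry -1/4 ≤ 0; row 2: 6/(1/2) = 12. Minimum is 12 at row 2 (c leaves); pivot element 1/2.
Divide row 2 by 1/2; eliminate column s_2 from the other rows.
Z-row update in column a: 19/4 − (-3/4)·5 = 17/2.

17/2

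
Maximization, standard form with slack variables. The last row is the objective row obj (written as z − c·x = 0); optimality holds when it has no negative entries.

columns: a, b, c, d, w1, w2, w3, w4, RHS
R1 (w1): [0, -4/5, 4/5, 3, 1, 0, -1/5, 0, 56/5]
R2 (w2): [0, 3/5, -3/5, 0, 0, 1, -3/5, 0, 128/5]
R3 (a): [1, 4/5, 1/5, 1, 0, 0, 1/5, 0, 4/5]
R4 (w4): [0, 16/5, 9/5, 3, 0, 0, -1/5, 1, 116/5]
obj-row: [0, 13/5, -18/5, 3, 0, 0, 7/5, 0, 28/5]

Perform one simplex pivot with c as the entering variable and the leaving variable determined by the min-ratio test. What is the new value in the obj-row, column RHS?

20

Ratio test on column c — row 1: (56/5)/(4/5) = 14; row 2: entry -3/5 ≤ 0; row 3: (4/5)/(1/5) = 4; row 4: (116/5)/(9/5) = 116/9. Minimum is 4 at row 3 (a leaves); pivot element 1/5.
Divide row 3 by 1/5; eliminate column c from the other rows.
obj-row update in column RHS: 28/5 − (-18/5)·4 = 20.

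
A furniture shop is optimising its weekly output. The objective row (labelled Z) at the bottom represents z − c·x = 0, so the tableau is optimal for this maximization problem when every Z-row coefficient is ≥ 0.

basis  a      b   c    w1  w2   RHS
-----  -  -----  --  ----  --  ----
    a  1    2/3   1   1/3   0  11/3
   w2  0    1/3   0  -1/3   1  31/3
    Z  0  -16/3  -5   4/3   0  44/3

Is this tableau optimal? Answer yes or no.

The Z-row has a negative entry -16/3 in column b, so it is not optimal.

no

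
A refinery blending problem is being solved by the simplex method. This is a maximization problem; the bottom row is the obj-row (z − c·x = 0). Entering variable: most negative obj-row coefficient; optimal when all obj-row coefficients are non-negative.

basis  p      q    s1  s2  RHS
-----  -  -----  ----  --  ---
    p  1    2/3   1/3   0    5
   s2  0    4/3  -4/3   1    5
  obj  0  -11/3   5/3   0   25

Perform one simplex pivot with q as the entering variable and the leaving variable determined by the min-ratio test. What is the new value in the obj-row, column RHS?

155/4

Ratio test on column q — row 1: 5/(2/3) = 15/2; row 2: 5/(4/3) = 15/4. Minimum is 15/4 at row 2 (s2 leaves); pivot element 4/3.
Divide row 2 by 4/3; eliminate column q from the other rows.
obj-row update in column RHS: 25 − (-11/3)·(15/4) = 155/4.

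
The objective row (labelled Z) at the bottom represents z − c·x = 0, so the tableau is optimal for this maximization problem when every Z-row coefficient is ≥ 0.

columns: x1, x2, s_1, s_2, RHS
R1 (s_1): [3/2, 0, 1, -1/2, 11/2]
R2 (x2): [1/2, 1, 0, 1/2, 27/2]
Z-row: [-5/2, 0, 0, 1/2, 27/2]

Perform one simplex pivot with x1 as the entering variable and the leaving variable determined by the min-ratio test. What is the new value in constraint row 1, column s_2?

-1/3

Ratio test on column x1 — row 1: (11/2)/(3/2) = 11/3; row 2: (27/2)/(1/2) = 27. Minimum is 11/3 at row 1 (s_1 leaves); pivot element 3/2.
Divide row 1 by 3/2; eliminate column x1 from the other rows.
In the new row 1, the s_2 entry is the old entry divided by the pivot: (-1/2)/(3/2) = -1/3.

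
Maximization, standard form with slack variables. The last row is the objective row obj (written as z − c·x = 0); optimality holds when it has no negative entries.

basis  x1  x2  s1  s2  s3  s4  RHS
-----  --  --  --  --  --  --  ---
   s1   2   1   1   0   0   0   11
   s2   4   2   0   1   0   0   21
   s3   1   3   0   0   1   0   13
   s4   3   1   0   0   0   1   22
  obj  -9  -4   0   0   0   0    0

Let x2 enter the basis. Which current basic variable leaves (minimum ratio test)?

s3

Column x2 entries and ratios — s1: 11/1 = 11; s2: 21/2 = 21/2; s3: 13/3 = 13/3; s4: 22/1 = 22.
Smallest ratio is 13/3 in the row of s3, so s3 leaves.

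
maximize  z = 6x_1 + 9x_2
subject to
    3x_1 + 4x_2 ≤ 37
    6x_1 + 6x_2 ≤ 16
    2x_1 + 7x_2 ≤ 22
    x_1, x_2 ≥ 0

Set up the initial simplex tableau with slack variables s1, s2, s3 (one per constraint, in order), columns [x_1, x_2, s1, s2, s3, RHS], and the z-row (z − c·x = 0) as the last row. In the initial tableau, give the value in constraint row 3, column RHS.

The RHS of constraint 3 is b_3 = 22.

22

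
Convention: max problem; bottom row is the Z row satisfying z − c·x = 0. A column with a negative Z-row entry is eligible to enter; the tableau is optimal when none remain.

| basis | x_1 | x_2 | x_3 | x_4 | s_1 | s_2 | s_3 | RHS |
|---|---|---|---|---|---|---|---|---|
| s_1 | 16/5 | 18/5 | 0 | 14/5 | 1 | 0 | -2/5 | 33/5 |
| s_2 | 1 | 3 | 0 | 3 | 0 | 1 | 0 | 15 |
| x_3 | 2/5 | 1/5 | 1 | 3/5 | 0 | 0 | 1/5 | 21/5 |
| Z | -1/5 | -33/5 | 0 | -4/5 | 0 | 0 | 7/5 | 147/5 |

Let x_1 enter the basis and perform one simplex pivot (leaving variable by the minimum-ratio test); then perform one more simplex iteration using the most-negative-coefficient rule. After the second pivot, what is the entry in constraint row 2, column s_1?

Ratio test on column x_1 — row 1: (33/5)/(16/5) = 33/16; row 2: 15/1 = 15; row 3: (21/5)/(2/5) = 21/2. Minimum is 33/16 at row 1 (s_1 leaves); pivot element 16/5.
Divide row 1 by 16/5; eliminate column x_1 from the other rows.
Second iteration: most negative Z-row entry is -51/8 in column x_2, so x_2 enters.
Ratio test on column x_2 — row 1: (33/16)/(9/8) = 11/6; row 2: (207/16)/(15/8) = 69/10; row 3: entry -1/4 ≤ 0. Minimum is 11/6 at row 1 (x_1 leaves); pivot element 9/8.
Divide row 1 by 9/8; eliminate column x_2 from the other rows.
After both pivots, the entry at constraint row 2, column s_1 is -5/6.

-5/6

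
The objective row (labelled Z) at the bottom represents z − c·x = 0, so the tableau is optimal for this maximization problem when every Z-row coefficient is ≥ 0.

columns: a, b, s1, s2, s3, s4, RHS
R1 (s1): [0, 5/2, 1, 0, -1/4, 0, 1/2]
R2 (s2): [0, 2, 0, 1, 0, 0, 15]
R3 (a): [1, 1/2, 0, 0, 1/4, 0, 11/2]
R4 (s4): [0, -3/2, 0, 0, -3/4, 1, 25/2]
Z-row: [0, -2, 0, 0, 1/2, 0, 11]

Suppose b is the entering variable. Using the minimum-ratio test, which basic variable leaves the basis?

Column b entries and ratios — s1: (1/2)/(5/2) = 1/5; s2: 15/2 = 15/2; a: (11/2)/(1/2) = 11; s4: -3/2 ≤ 0, skip.
Smallest ratio is 1/5 in the row of s1, so s1 leaves.

s1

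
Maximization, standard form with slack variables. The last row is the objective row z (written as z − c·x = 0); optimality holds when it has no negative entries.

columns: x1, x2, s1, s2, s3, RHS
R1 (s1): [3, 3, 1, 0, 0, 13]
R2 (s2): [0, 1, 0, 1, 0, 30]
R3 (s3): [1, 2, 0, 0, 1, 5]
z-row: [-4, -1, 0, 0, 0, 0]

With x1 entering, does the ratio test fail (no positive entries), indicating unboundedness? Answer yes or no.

Column x1 has positive entries in row(s) 1, 3, so the ratio test bounds it — not unbounded.

no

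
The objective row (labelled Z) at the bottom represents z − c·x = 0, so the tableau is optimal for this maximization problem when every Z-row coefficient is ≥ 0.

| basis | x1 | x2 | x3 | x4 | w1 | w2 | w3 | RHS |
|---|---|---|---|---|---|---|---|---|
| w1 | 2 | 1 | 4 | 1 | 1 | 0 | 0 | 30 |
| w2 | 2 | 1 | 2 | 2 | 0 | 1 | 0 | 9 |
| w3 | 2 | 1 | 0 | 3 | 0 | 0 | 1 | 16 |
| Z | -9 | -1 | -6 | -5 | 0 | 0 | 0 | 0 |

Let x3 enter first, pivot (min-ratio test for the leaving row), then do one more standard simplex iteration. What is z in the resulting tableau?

Ratio test on column x3 — row 1: 30/4 = 15/2; row 2: 9/2 = 9/2; row 3: entry 0 ≤ 0. Minimum is 9/2 at row 2 (w2 leaves); pivot element 2.
Pivot on row 2; the Z-row RHS becomes 0 − (-6)·(9/2) = 27.
Next entering variable (most negative Z-row entry -3): x1.
Ratio test on column x1 — row 1: entry -2 ≤ 0; row 2: (9/2)/1 = 9/2; row 3: 16/2 = 8. Minimum is 9/2 at row 2 (x3 leaves); pivot element 1.
After the second pivot the Z-row RHS is 27 − (-3)·(9/2) = 81/2.

81/2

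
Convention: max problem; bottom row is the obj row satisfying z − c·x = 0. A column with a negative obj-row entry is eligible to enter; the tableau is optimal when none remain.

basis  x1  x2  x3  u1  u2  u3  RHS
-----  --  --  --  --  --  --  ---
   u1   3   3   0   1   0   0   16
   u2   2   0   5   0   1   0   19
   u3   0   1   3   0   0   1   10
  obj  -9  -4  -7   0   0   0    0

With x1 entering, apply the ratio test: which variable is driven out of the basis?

Column x1 entries and ratios — u1: 16/3 = 16/3; u2: 19/2 = 19/2; u3: 0 ≤ 0, skip.
Smallest ratio is 16/3 in the row of u1, so u1 leaves.

u1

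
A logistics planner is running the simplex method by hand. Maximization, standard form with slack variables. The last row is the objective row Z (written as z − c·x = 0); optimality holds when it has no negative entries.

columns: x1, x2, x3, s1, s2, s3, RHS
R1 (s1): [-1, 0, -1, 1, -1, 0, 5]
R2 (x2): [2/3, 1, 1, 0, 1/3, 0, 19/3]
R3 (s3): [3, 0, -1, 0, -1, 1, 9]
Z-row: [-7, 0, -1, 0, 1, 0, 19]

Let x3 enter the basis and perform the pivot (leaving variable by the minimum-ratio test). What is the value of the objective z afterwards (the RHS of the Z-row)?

Ratio test on column x3 — row 1: entry -1 ≤ 0; row 2: (19/3)/1 = 19/3; row 3: entry -1 ≤ 0. Minimum is 19/3 at row 2 (x2 leaves); pivot element 1.
Pivot on row 2; the Z-row RHS becomes 19 − (-1)·(19/3) = 76/3.

76/3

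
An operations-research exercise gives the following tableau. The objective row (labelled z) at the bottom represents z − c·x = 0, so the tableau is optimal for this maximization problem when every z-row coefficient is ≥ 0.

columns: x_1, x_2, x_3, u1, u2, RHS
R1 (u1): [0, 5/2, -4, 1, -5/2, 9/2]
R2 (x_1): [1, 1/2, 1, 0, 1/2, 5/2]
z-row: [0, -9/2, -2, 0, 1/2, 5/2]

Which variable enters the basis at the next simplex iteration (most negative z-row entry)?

Negative z-row entries: x_2: -9/2, x_3: -2.
The most negative is -9/2 in column x_2, so x_2 enters.

x_2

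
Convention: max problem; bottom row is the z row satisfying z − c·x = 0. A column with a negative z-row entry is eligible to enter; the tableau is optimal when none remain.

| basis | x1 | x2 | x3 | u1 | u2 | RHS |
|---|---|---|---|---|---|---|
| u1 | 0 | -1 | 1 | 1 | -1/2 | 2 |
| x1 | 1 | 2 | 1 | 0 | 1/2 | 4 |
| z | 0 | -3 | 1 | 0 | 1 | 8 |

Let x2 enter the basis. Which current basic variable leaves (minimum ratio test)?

x1

Column x2 entries and ratios — u1: -1 ≤ 0, skip; x1: 4/2 = 2.
Smallest ratio is 2 in the row of x1, so x1 leaves.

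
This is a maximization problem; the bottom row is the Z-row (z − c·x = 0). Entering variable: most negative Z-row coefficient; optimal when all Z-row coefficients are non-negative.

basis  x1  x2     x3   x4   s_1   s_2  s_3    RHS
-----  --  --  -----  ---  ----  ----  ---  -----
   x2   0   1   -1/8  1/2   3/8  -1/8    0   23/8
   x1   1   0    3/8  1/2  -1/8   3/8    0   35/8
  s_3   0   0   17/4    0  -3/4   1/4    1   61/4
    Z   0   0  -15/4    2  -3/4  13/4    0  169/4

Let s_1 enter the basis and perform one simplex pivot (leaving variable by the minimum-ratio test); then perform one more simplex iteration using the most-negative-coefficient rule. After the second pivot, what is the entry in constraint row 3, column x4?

1/4

Ratio test on column s_1 — row 1: (23/8)/(3/8) = 23/3; row 2: entry -1/8 ≤ 0; row 3: entry -3/4 ≤ 0. Minimum is 23/3 at row 1 (x2 leaves); pivot element 3/8.
Divide row 1 by 3/8; eliminate column s_1 from the other rows.
Second iteration: most negative Z-row entry is -4 in column x3, so x3 enters.
Ratio test on column x3 — row 1: entry -1/3 ≤ 0; row 2: (16/3)/(1/3) = 16; row 3: 21/4 = 21/4. Minimum is 21/4 at row 3 (s_3 leaves); pivot element 4.
Divide row 3 by 4; eliminate column x3 from the other rows.
After both pivots, the entry at constraint row 3, column x4 is 1/4.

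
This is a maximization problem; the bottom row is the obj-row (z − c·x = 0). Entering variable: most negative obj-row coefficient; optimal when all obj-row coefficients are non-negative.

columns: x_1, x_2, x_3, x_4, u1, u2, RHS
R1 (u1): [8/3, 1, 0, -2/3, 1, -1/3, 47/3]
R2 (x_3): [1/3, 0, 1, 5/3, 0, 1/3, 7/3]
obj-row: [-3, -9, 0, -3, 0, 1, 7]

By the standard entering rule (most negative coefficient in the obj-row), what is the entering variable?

x_2

Negative obj-row entries: x_1: -3, x_2: -9, x_4: -3.
The most negative is -9 in column x_2, so x_2 enters.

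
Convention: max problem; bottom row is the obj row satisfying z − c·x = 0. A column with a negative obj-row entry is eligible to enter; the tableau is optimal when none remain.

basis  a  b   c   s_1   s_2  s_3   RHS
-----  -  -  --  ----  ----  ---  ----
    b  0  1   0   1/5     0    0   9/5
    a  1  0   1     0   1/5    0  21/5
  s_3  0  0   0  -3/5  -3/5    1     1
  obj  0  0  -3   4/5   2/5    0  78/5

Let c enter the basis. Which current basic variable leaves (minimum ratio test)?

a

Column c entries and ratios — b: 0 ≤ 0, skip; a: (21/5)/1 = 21/5; s_3: 0 ≤ 0, skip.
Smallest ratio is 21/5 in the row of a, so a leaves.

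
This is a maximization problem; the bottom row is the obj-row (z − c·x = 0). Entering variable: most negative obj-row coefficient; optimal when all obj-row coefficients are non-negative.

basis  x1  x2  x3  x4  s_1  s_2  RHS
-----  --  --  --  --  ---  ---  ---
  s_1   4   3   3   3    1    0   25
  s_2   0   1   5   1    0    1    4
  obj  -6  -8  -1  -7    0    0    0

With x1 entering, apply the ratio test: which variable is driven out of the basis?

s_1

Column x1 entries and ratios — s_1: 25/4 = 25/4; s_2: 0 ≤ 0, skip.
Smallest ratio is 25/4 in the row of s_1, so s_1 leaves.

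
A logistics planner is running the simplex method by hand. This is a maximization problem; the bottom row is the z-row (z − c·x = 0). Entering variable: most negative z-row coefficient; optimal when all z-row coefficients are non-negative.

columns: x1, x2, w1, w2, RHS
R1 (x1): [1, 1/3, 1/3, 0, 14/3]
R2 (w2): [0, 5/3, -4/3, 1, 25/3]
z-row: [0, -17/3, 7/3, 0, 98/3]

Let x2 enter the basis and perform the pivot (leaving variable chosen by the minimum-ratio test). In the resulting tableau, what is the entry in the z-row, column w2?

Ratio test on column x2 — row 1: (14/3)/(1/3) = 14; row 2: (25/3)/(5/3) = 5. Minimum is 5 at row 2 (w2 leaves); pivot element 5/3.
Divide row 2 by 5/3; eliminate column x2 from the other rows.
z-row update in column w2: 0 − (-17/3)·(3/5) = 17/5.

17/5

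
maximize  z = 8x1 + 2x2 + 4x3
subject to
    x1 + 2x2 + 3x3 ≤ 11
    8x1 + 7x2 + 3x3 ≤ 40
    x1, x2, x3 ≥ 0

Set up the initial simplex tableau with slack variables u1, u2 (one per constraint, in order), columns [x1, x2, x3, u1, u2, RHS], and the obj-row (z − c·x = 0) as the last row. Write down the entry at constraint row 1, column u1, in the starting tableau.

1

Slack u1 belongs to constraint 1; its column is the unit vector e_1, so the entry in row 1 is 1.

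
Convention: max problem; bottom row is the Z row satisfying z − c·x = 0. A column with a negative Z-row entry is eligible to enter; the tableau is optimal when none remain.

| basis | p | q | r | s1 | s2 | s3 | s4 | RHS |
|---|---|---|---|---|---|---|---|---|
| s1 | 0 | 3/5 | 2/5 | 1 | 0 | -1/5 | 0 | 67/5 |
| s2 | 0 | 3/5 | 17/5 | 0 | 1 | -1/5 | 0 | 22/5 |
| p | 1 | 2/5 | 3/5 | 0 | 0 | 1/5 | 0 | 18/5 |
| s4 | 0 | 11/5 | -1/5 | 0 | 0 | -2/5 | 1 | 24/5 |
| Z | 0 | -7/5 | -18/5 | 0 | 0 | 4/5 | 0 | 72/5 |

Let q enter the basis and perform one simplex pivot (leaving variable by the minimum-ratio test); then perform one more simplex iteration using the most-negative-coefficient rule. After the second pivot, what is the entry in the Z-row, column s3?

Ratio test on column q — row 1: (67/5)/(3/5) = 67/3; row 2: (22/5)/(3/5) = 22/3; row 3: (18/5)/(2/5) = 9; row 4: (24/5)/(11/5) = 24/11. Minimum is 24/11 at row 4 (s4 leaves); pivot element 11/5.
Divide row 4 by 11/5; eliminate column q from the other rows.
Second iteration: most negative Z-row entry is -41/11 in column r, so r enters.
Ratio test on column r — row 1: (133/11)/(5/11) = 133/5; row 2: (34/11)/(38/11) = 17/19; row 3: (30/11)/(7/11) = 30/7; row 4: entry -1/11 ≤ 0. Minimum is 17/19 at row 2 (s2 leaves); pivot element 38/11.
Divide row 2 by 38/11; eliminate column r from the other rows.
After both pivots, the entry at the Z-row, column s3 is 17/38.

17/38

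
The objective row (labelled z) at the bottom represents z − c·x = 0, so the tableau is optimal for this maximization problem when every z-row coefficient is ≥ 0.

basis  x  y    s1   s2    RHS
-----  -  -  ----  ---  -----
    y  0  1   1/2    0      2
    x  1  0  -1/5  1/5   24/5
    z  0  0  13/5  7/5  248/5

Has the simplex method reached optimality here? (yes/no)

Every z-row coefficient is ≥ 0, so the tableau is optimal.

yes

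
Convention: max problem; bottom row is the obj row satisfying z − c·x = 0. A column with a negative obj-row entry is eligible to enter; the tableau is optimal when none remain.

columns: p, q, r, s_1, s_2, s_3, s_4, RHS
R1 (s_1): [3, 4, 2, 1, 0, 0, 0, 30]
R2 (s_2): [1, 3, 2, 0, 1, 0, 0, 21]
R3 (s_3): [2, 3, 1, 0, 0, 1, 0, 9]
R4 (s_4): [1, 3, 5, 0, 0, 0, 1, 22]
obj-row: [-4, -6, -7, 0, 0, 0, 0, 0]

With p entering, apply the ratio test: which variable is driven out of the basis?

s_3

Column p entries and ratios — s_1: 30/3 = 10; s_2: 21/1 = 21; s_3: 9/2 = 9/2; s_4: 22/1 = 22.
Smallest ratio is 9/2 in the row of s_3, so s_3 leaves.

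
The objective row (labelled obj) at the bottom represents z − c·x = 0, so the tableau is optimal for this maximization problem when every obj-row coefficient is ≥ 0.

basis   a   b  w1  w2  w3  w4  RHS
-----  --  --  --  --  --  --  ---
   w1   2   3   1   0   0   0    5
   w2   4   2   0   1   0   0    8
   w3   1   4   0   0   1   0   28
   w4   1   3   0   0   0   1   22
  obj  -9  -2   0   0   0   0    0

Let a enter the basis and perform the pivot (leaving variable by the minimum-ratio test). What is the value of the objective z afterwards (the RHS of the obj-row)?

18

Ratio test on column a — row 1: 5/2 = 5/2; row 2: 8/4 = 2; row 3: 28/1 = 28; row 4: 22/1 = 22. Minimum is 2 at row 2 (w2 leaves); pivot element 4.
Pivot on row 2; the obj-row RHS becomes 0 − (-9)·2 = 18.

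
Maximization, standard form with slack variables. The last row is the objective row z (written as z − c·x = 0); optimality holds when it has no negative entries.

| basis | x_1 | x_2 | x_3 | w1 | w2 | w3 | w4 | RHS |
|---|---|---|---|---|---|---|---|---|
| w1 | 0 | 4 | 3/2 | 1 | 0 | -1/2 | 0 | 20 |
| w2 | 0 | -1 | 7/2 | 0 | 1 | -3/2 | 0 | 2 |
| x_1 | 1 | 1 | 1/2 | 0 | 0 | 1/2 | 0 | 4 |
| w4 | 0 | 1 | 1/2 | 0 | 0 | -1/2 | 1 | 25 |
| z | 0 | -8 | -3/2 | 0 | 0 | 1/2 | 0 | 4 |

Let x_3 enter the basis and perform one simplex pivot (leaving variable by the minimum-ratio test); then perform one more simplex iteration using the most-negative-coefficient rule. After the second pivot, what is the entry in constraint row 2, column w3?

Ratio test on column x_3 — row 1: 20/(3/2) = 40/3; row 2: 2/(7/2) = 4/7; row 3: 4/(1/2) = 8; row 4: 25/(1/2) = 50. Minimum is 4/7 at row 2 (w2 leaves); pivot element 7/2.
Divide row 2 by 7/2; eliminate column x_3 from the other rows.
Second iteration: most negative z-row entry is -59/7 in column x_2, so x_2 enters.
Ratio test on column x_2 — row 1: (134/7)/(31/7) = 134/31; row 2: entry -2/7 ≤ 0; row 3: (26/7)/(8/7) = 13/4; row 4: (173/7)/(8/7) = 173/8. Minimum is 13/4 at row 3 (x_1 leaves); pivot element 8/7.
Divide row 3 by 8/7; eliminate column x_2 from the other rows.
After both pivots, the entry at constraint row 2, column w3 is -1/4.

-1/4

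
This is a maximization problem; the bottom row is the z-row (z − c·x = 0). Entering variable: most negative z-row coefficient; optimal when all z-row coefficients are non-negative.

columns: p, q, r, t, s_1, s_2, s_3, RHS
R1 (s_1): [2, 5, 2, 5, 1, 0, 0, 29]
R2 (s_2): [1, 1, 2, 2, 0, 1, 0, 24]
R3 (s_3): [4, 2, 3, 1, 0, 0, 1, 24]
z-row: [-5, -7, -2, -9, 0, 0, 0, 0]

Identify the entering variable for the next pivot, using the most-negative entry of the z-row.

t

Negative z-row entries: p: -5, q: -7, r: -2, t: -9.
The most negative is -9 in column t, so t enters.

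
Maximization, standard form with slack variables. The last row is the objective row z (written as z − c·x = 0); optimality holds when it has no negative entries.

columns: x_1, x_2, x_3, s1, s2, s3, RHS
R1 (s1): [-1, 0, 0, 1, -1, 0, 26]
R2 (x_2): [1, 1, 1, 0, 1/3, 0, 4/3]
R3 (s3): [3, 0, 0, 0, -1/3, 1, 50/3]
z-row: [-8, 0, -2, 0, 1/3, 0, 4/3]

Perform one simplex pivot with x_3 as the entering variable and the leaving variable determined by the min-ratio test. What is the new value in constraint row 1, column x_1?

-1

Ratio test on column x_3 — row 1: entry 0 ≤ 0; row 2: (4/3)/1 = 4/3; row 3: entry 0 ≤ 0. Minimum is 4/3 at row 2 (x_2 leaves); pivot element 1.
Divide row 2 by 1; eliminate column x_3 from the other rows.
Row 1 update in column x_1: -1 − 0·1 = -1.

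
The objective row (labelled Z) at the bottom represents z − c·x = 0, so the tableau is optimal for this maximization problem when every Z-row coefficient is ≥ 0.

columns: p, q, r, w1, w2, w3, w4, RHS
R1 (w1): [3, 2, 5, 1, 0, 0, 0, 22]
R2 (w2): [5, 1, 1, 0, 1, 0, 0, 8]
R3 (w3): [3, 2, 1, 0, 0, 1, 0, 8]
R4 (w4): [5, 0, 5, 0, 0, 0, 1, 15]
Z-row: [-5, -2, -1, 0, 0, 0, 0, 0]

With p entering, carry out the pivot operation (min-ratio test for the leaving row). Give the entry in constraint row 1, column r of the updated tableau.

22/5

Ratio test on column p — row 1: 22/3 = 22/3; row 2: 8/5 = 8/5; row 3: 8/3 = 8/3; row 4: 15/5 = 3. Minimum is 8/5 at row 2 (w2 leaves); pivot element 5.
Divide row 2 by 5; eliminate column p from the other rows.
Row 1 update in column r: 5 − 3·(1/5) = 22/5.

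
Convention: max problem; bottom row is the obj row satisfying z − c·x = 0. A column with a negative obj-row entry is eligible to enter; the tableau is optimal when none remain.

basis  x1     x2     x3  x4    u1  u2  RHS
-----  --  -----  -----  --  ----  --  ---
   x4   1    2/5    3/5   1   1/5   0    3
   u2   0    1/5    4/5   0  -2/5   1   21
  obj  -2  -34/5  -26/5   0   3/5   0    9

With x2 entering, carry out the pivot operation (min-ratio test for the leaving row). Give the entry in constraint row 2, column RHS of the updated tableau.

Ratio test on column x2 — row 1: 3/(2/5) = 15/2; row 2: 21/(1/5) = 105. Minimum is 15/2 at row 1 (x4 leaves); pivot element 2/5.
Divide row 1 by 2/5; eliminate column x2 from the other rows.
Row 2 update in column RHS: 21 − (1/5)·(15/2) = 39/2.

39/2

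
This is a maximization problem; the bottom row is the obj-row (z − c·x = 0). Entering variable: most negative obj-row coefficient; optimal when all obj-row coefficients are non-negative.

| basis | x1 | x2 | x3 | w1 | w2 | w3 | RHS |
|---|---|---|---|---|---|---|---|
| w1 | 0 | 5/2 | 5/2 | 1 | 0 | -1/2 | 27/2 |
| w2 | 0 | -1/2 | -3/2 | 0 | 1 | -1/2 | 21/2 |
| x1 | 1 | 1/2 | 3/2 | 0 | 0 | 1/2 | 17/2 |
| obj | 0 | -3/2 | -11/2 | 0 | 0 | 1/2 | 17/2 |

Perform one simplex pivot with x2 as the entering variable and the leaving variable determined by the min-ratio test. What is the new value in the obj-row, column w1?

Ratio test on column x2 — row 1: (27/2)/(5/2) = 27/5; row 2: entry -1/2 ≤ 0; row 3: (17/2)/(1/2) = 17. Minimum is 27/5 at row 1 (w1 leaves); pivot element 5/2.
Divide row 1 by 5/2; eliminate column x2 from the other rows.
obj-row update in column w1: 0 − (-3/2)·(2/5) = 3/5.

3/5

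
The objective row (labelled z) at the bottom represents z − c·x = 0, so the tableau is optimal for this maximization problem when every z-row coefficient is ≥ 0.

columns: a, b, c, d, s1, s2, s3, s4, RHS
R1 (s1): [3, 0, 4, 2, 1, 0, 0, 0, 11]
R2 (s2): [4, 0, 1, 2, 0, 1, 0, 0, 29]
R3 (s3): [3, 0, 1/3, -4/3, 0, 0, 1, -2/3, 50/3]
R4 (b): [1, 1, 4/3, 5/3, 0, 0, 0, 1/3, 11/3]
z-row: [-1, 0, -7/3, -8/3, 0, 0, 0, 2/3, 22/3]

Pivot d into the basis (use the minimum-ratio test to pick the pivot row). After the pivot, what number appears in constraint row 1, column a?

9/5

Ratio test on column d — row 1: 11/2 = 11/2; row 2: 29/2 = 29/2; row 3: entry -4/3 ≤ 0; row 4: (11/3)/(5/3) = 11/5. Minimum is 11/5 at row 4 (b leaves); pivot element 5/3.
Divide row 4 by 5/3; eliminate column d from the other rows.
Row 1 update in column a: 3 − 2·(3/5) = 9/5.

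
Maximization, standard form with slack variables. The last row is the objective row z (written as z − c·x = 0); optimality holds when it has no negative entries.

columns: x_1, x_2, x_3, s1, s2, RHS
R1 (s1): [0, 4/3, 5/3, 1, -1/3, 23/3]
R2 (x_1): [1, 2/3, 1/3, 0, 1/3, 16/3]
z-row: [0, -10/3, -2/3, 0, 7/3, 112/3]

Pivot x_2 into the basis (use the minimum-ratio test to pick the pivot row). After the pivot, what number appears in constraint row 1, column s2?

Ratio test on column x_2 — row 1: (23/3)/(4/3) = 23/4; row 2: (16/3)/(2/3) = 8. Minimum is 23/4 at row 1 (s1 leaves); pivot element 4/3.
Divide row 1 by 4/3; eliminate column x_2 from the other rows.
In the new row 1, the s2 entry is the old entry divided by the pivot: (-1/3)/(4/3) = -1/4.

-1/4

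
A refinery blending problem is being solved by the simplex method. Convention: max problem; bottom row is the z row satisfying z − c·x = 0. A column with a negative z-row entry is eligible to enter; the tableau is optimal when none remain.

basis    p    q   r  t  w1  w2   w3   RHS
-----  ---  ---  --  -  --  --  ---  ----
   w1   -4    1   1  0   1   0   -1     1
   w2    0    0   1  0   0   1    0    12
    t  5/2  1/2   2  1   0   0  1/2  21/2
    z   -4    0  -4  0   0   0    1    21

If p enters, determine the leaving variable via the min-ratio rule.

Column p entries and ratios — w1: -4 ≤ 0, skip; w2: 0 ≤ 0, skip; t: (21/2)/(5/2) = 21/5.
Smallest ratio is 21/5 in the row of t, so t leaves.

t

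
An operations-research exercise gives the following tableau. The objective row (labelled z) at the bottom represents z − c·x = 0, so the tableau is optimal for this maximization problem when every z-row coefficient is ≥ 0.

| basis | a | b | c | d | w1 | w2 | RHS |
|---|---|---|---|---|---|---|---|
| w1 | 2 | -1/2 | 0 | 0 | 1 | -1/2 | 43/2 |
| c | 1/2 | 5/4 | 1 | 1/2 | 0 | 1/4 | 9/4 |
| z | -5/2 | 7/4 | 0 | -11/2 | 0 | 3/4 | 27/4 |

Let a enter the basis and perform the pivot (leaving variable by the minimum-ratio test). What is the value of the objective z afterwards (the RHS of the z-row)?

18

Ratio test on column a — row 1: (43/2)/2 = 43/4; row 2: (9/4)/(1/2) = 9/2. Minimum is 9/2 at row 2 (c leaves); pivot element 1/2.
Pivot on row 2; the z-row RHS becomes 27/4 − (-5/2)·(9/2) = 18.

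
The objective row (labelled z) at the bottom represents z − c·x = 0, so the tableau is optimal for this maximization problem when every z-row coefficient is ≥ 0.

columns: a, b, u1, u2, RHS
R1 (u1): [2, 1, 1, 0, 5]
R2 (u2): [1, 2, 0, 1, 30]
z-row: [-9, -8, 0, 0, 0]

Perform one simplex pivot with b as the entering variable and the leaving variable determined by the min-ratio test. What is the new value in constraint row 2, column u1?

Ratio test on column b — row 1: 5/1 = 5; row 2: 30/2 = 15. Minimum is 5 at row 1 (u1 leaves); pivot element 1.
Divide row 1 by 1; eliminate column b from the other rows.
Row 2 update in column u1: 0 − 2·1 = -2.

-2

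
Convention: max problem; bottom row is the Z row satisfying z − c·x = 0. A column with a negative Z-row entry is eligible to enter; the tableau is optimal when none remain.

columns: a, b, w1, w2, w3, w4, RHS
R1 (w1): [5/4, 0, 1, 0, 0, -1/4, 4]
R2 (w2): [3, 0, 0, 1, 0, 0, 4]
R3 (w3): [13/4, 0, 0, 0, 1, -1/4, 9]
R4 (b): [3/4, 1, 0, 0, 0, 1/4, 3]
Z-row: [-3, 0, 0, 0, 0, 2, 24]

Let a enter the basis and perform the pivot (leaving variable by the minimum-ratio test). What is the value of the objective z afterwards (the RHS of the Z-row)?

Ratio test on column a — row 1: 4/(5/4) = 16/5; row 2: 4/3 = 4/3; row 3: 9/(13/4) = 36/13; row 4: 3/(3/4) = 4. Minimum is 4/3 at row 2 (w2 leaves); pivot element 3.
Pivot on row 2; the Z-row RHS becomes 24 − (-3)·(4/3) = 28.

28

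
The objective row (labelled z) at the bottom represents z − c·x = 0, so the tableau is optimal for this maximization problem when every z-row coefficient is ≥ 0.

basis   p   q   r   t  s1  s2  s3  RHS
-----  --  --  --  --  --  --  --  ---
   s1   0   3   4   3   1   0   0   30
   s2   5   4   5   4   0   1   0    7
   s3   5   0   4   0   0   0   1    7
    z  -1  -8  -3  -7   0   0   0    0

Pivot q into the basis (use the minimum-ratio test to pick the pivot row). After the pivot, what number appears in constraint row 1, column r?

1/4

Ratio test on column q — row 1: 30/3 = 10; row 2: 7/4 = 7/4; row 3: entry 0 ≤ 0. Minimum is 7/4 at row 2 (s2 leaves); pivot element 4.
Divide row 2 by 4; eliminate column q from the other rows.
Row 1 update in column r: 4 − 3·(5/4) = 1/4.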